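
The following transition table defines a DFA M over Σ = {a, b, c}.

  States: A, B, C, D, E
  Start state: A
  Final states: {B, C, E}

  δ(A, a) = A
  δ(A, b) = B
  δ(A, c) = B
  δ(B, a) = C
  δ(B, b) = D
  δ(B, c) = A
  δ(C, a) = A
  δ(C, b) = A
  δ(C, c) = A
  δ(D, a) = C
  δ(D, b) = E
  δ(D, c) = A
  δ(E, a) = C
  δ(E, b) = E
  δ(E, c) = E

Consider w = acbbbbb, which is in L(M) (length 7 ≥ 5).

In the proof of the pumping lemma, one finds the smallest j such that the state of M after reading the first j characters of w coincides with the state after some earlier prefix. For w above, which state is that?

State sequence: A -a-> A -c-> B -b-> D -b-> E -b-> E -b-> E -b-> E
First repeat at step 1: A was already visited.

The earliest repeat is at step j = 1: M is in A, which it already visited at step i = 0.
Pumping length from the standard proof: p = 5 (the number of states). The repeated state found above gives |xy| = j ≤ 5 and |y| = j − i ≥ 1.

A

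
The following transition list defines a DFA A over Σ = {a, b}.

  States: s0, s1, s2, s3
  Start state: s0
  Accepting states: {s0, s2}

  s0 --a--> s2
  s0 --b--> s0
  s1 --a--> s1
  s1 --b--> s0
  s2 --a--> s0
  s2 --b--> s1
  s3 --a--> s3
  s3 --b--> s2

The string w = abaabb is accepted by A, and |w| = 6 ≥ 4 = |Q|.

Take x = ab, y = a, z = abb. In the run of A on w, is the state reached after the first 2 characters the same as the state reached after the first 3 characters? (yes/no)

State sequence: s0 -a-> s2 -b-> s1 -a-> s1

After x (step 2): s1. After xy (step 3): s1.
They match, so y = a drives A around a cycle from s1 back to itself; pumping y any number of times keeps A in s1 before reading z, and xyⁱz ∈ L(A) for every i ≥ 0.

yes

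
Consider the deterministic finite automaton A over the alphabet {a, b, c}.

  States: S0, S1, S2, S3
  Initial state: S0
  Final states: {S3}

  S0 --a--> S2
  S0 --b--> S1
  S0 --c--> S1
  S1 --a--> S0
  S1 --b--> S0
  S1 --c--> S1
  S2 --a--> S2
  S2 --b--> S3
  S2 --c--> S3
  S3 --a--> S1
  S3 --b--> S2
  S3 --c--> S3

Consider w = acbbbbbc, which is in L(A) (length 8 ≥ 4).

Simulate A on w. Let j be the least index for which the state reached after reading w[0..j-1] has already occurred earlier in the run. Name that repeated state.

S2

State sequence: S0 -a-> S2 -c-> S3 -b-> S2 -b-> S3 -b-> S2 -b-> S3 -b-> S2 -c-> S3
First repeat at step 3: S2 was already visited.

The earliest repeat is at step j = 3: A is in S2, which it already visited at step i = 1.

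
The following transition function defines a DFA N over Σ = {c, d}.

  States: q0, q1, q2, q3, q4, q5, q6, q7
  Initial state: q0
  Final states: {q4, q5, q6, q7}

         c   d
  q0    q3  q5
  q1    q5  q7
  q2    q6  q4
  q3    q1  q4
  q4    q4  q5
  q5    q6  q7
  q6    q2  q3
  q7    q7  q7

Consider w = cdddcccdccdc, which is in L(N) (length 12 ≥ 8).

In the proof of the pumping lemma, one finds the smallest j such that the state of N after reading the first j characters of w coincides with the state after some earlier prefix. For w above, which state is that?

q7

State sequence: q0 -c-> q3 -d-> q4 -d-> q5 -d-> q7 -c-> q7 -c-> q7 -c-> q7 -d-> q7 -c-> q7 -c-> q7 -d-> q7 -c-> q7
First repeat at step 5: q7 was already visited.

The earliest repeat is at step j = 5: N is in q7, which it already visited at step i = 4.
Since N has 8 states, any run of length ≥ 8 visits 8+1 states, so by pigeonhole some state repeats within the first 8 steps — that repeat gives the pumpable loop.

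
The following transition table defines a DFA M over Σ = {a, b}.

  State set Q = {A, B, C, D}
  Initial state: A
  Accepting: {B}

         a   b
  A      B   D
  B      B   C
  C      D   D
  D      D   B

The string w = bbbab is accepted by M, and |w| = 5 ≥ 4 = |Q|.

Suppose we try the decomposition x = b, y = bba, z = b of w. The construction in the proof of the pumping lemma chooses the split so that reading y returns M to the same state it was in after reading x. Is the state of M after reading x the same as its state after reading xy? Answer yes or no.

Run of M on the first 4 characters of w = b b b a:
  step 0: A  (start)
  step 1: D  (read b: A→D)
  step 2: B  (read b: D→B)
  step 3: C  (read b: B→C)
  step 4: D  (read a: C→D)

After x (step 1): D. After xy (step 4): D.
They match, so y = bba drives M around a cycle from D back to itself; pumping y any number of times keeps M in D before reading z, and xyⁱz ∈ L(M) for every i ≥ 0.

yes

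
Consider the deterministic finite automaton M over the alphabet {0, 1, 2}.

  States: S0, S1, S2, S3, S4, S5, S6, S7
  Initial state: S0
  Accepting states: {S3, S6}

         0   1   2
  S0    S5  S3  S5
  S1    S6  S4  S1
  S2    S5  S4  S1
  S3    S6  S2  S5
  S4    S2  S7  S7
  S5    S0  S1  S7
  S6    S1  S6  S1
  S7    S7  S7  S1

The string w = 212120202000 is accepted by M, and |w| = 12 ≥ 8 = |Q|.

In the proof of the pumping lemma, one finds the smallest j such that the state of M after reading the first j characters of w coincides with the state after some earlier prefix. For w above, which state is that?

Run of M on w = 2 1 2 1 2 0 2 0 2 0 0 0:
  step 0: S0  (start)
  step 1: S5  (read 2: S0→S5)
  step 2: S1  (read 1: S5→S1)
  step 3: S1  (read 2: S1→S1)   ← first repeat (S1 seen earlier)
  step 4: S4  (read 1: S1→S4)
  step 5: S7  (read 2: S4→S7)
  step 6: S7  (read 0: S7→S7)
  step 7: S1  (read 2: S7→S1)
  step 8: S6  (read 0: S1→S6)
  step 9: S1  (read 2: S6→S1)
  step 10: S6  (read 0: S1→S6)
  step 11: S1  (read 0: S6→S1)
  step 12: S6  (read 0: S1→S6)

The earliest repeat is at step j = 3: M is in S1, which it already visited at step i = 2.
Pumping length from the standard proof: p = 8 (the number of states). The repeated state found above gives |xy| = j ≤ 8 and |y| = j − i ≥ 1.

S1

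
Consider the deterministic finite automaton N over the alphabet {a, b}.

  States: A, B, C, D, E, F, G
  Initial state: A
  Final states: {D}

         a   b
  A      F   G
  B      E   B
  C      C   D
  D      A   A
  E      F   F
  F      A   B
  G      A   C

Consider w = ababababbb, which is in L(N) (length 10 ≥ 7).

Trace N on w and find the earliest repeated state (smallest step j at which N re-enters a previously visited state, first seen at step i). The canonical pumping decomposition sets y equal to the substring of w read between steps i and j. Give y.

Run of N on w = a b a b a b a b b b:
  step 0: A  (start)
  step 1: F  (read a: A→F)
  step 2: B  (read b: F→B)
  step 3: E  (read a: B→E)
  step 4: F  (read b: E→F)   ← first repeat (F seen earlier)
  step 5: A  (read a: F→A)
  step 6: G  (read b: A→G)
  step 7: A  (read a: G→A)
  step 8: G  (read b: A→G)
  step 9: C  (read b: G→C)
  step 10: D  (read b: C→D)

So i = 1, j = 4, giving x = w[0:1] = a, y = w[1:4] = bab, z = w[4:10] = ababbb.
Check: |xy| = 4 ≤ 7 and |y| = 3 ≥ 1. Reading y takes N from F back to F, so every xyⁱz is accepted.

bab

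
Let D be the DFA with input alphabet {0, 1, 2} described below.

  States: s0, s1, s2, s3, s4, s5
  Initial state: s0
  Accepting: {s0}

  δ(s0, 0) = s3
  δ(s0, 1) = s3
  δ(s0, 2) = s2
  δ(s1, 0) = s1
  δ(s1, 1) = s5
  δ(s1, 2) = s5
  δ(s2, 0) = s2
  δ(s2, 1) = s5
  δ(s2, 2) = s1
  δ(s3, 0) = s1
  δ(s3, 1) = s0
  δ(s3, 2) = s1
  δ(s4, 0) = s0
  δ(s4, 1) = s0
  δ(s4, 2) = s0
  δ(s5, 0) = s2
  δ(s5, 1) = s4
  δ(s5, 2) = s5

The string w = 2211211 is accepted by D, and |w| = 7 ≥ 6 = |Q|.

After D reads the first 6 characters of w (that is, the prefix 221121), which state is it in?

State sequence: s0 -2-> s2 -2-> s1 -1-> s5 -1-> s4 -2-> s0 -1-> s3

After reading 6 characters, D is in state s3.
(This kind of state-tracing is the core of the pumping-lemma construction: with 6 states, pigeonhole forces a repeat within the first 6 steps.)

s3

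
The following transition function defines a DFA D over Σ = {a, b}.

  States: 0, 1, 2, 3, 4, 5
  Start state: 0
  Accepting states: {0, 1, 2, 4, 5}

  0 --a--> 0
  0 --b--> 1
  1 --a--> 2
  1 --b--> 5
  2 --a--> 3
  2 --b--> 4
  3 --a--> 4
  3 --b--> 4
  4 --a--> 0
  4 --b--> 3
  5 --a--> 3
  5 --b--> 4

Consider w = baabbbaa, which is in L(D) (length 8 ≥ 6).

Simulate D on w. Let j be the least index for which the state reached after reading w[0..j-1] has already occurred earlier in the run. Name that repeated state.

3

State sequence: 0 -b-> 1 -a-> 2 -a-> 3 -b-> 4 -b-> 3 -b-> 4 -a-> 0 -a-> 0
First repeat at step 5: 3 was already visited.

The earliest repeat is at step j = 5: D is in 3, which it already visited at step i = 3.
The DFA has 6 states, so the proof of the pumping lemma guarantees a repeated state among the first 6+1 visited; the segment between the two visits is the pumpable y.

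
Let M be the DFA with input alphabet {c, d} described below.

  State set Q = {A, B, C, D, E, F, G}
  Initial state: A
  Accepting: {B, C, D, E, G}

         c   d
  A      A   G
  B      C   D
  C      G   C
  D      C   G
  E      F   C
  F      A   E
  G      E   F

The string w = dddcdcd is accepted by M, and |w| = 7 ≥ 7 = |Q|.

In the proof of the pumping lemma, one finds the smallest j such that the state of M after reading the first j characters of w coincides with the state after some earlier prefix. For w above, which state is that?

State sequence: A -d-> G -d-> F -d-> E -c-> F -d-> E -c-> F -d-> E
First repeat at step 4: F was already visited.

The earliest repeat is at step j = 4: M is in F, which it already visited at step i = 2.

F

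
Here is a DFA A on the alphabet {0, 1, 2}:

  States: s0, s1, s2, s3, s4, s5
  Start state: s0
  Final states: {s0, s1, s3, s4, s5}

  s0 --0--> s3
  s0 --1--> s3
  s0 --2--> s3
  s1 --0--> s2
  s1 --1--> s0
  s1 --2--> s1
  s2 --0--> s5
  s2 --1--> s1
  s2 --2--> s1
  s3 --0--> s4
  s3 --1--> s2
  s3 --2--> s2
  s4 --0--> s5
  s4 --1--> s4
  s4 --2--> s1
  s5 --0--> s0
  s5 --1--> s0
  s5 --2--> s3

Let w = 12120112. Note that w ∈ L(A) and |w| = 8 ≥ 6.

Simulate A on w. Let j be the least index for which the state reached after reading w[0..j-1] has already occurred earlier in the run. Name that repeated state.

s1

State sequence: s0 -1-> s3 -2-> s2 -1-> s1 -2-> s1 -0-> s2 -1-> s1 -1-> s0 -2-> s3
First repeat at step 4: s1 was already visited.

The earliest repeat is at step j = 4: A is in s1, which it already visited at step i = 3.
Pumping length from the standard proof: p = 6 (the number of states). The repeated state found above gives |xy| = j ≤ 6 and |y| = j − i ≥ 1.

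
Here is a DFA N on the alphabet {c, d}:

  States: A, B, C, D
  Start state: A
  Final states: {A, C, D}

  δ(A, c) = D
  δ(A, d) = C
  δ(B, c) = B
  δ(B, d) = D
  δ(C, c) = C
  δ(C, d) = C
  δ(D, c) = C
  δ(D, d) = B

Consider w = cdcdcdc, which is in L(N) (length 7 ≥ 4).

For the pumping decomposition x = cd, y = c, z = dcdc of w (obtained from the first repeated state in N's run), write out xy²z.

xy^2z = cd·c·c·dcdc = cdccdcdc.
Reading y = c takes N from B back to B, so after x·y·y the machine is still in B, and z then leads to the accepting state C. Hence cdccdcdc ∈ L(N).

cdccdcdc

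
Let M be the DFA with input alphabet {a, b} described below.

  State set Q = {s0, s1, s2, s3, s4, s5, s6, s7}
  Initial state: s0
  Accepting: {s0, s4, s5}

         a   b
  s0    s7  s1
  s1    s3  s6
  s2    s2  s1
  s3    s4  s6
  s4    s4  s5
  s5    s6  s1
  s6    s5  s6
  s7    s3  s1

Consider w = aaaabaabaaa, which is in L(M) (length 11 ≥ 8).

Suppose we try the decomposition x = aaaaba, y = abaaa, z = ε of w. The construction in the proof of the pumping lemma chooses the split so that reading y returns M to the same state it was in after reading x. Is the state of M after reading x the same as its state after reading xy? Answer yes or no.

Run of M on the first 11 characters of w = a a a a b a a b a a a:
  step 0: s0  (start)
  step 1: s7  (read a: s0→s7)
  step 2: s3  (read a: s7→s3)
  step 3: s4  (read a: s3→s4)
  step 4: s4  (read a: s4→s4)
  step 5: s5  (read b: s4→s5)
  step 6: s6  (read a: s5→s6)
  step 7: s5  (read a: s6→s5)
  step 8: s1  (read b: s5→s1)
  step 9: s3  (read a: s1→s3)
  step 10: s4  (read a: s3→s4)
  step 11: s4  (read a: s4→s4)

After x (step 6): s6. After xy (step 11): s4.
They differ (s6 ≠ s4), so y is not a cycle from the state after x; this split is not the one the pumping-lemma construction produces, and pumping y need not keep the string in L(M).

no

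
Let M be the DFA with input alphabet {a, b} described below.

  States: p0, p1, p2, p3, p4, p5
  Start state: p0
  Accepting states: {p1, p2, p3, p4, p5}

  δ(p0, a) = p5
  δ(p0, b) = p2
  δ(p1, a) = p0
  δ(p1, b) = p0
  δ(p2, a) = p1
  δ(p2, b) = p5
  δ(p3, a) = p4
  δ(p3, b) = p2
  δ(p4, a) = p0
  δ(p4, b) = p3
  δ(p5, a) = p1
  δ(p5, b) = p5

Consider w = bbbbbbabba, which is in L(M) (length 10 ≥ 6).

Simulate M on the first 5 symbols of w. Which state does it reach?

p5

Run of M on the first 5 characters of w = b b b b b:
  step 0: p0  (start)
  step 1: p2  (read b: p0→p2)
  step 2: p5  (read b: p2→p5)
  step 3: p5  (read b: p5→p5)
  step 4: p5  (read b: p5→p5)
  step 5: p5  (read b: p5→p5)

After reading 5 characters, M is in state p5.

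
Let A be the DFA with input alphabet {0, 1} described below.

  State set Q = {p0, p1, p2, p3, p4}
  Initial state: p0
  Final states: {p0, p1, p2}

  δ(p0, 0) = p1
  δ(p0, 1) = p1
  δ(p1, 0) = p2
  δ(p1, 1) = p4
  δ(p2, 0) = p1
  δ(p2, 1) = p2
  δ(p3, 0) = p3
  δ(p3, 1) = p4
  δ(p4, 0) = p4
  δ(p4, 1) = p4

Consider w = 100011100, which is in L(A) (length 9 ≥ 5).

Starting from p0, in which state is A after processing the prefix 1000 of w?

Run of A on the first 4 characters of w = 1 0 0 0:
  step 0: p0  (start)
  step 1: p1  (read 1: p0→p1)
  step 2: p2  (read 0: p1→p2)
  step 3: p1  (read 0: p2→p1)
  step 4: p2  (read 0: p1→p2)

After reading 4 characters, A is in state p2.
(This kind of state-tracing is the core of the pumping-lemma construction: with 5 states, pigeonhole forces a repeat within the first 5 steps.)

p2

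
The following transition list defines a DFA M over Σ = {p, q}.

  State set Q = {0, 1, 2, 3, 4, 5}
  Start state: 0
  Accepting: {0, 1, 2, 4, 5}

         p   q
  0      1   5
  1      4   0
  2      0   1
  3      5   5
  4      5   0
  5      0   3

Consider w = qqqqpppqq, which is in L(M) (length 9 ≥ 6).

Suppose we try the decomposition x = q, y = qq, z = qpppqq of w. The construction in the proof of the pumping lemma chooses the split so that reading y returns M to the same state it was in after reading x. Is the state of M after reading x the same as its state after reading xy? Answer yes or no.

Run of M on the first 3 characters of w = q q q:
  step 0: 0  (start)
  step 1: 5  (read q: 0→5)
  step 2: 3  (read q: 5→3)
  step 3: 5  (read q: 3→5)

After x (step 1): 5. After xy (step 3): 5.
They match, so y = qq drives M around a cycle from 5 back to itself; pumping y any number of times keeps M in 5 before reading z, and xyⁱz ∈ L(M) for every i ≥ 0.

yes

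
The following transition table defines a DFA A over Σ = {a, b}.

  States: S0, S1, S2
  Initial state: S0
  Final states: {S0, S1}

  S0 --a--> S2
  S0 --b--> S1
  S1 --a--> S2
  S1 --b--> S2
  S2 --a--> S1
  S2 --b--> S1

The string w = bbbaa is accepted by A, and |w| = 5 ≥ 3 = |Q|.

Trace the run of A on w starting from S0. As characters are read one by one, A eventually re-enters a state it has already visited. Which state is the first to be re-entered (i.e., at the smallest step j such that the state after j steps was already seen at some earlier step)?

S1

State sequence: S0 -b-> S1 -b-> S2 -b-> S1 -a-> S2 -a-> S1
First repeat at step 3: S1 was already visited.

The earliest repeat is at step j = 3: A is in S1, which it already visited at step i = 1.
Pumping length from the standard proof: p = 3 (the number of states). The repeated state found above gives |xy| = j ≤ 3 and |y| = j − i ≥ 1.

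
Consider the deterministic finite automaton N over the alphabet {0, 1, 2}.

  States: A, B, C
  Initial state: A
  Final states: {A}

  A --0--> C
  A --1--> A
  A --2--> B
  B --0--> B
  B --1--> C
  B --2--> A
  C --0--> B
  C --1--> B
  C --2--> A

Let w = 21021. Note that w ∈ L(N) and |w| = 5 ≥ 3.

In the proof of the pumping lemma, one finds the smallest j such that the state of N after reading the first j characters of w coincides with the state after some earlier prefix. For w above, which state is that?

Run of N on w = 2 1 0 2 1:
  step 0: A  (start)
  step 1: B  (read 2: A→B)
  step 2: C  (read 1: B→C)
  step 3: B  (read 0: C→B)   ← first repeat (B seen earlier)
  step 4: A  (read 2: B→A)
  step 5: A  (read 1: A→A)

The earliest repeat is at step j = 3: N is in B, which it already visited at step i = 1.
Since N has 3 states, any run of length ≥ 3 visits 3+1 states, so by pigeonhole some state repeats within the first 3 steps — that repeat gives the pumpable loop.

B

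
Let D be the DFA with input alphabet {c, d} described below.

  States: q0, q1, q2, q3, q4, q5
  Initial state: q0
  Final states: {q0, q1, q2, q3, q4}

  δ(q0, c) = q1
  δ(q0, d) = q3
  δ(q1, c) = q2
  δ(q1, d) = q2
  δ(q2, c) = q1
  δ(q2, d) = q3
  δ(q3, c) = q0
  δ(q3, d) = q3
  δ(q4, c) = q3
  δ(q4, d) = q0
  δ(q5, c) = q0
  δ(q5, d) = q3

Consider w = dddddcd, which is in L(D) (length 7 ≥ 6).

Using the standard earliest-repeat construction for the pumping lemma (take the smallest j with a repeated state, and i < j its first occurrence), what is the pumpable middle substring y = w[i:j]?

State sequence: q0 -d-> q3 -d-> q3 -d-> q3 -d-> q3 -d-> q3 -c-> q0 -d-> q3
First repeat at step 2: q3 was already visited.

So i = 1, j = 2, giving x = w[0:1] = d, y = w[1:2] = d, z = w[2:7] = dddcd.
Check: |xy| = 2 ≤ 6 and |y| = 1 ≥ 1. Reading y takes D from q3 back to q3, so every xyⁱz is accepted.

d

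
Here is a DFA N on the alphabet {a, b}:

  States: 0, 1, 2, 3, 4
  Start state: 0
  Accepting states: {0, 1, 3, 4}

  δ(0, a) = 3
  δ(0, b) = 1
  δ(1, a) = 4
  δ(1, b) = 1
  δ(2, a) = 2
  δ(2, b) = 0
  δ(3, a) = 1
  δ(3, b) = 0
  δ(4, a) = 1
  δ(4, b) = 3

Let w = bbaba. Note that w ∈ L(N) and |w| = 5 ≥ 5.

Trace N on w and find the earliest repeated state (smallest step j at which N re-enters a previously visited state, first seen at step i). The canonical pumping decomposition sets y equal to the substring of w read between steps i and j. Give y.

b

State sequence: 0 -b-> 1 -b-> 1 -a-> 4 -b-> 3 -a-> 1
First repeat at step 2: 1 was already visited.

So i = 1, j = 2, giving x = w[0:1] = b, y = w[1:2] = b, z = w[2:5] = aba.
Check: |xy| = 2 ≤ 5 and |y| = 1 ≥ 1. Reading y takes N from 1 back to 1, so every xyⁱz is accepted.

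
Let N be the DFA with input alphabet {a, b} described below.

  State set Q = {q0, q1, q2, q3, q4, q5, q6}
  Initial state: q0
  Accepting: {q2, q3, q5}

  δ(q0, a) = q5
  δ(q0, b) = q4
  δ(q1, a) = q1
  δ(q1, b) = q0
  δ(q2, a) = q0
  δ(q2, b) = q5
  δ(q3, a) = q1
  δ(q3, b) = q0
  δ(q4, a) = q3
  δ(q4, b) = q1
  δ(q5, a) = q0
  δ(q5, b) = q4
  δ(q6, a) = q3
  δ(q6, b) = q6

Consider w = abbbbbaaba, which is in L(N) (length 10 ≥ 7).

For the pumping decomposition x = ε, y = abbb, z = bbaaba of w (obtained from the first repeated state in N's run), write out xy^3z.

xy^3z = ε·abbb·abbb·abbb·bbaaba = abbbabbbabbbbbaaba.
Reading y = abbb takes N from q0 back to q0, so after x·y·y·y the machine is still in q0, and z then leads to the accepting state q5. Hence abbbabbbabbbbbaaba ∈ L(N).

abbbabbbabbbbbaaba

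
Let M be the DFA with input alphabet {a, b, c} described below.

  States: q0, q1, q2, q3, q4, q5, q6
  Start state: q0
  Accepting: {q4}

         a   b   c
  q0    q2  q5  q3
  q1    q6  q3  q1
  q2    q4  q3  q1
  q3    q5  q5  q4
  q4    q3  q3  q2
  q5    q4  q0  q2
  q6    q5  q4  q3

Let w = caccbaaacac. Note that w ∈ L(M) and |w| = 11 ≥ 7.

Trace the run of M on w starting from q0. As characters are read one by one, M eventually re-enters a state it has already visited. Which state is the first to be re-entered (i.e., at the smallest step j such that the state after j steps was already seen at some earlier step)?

Run of M on w = c a c c b a a a c a c:
  step 0: q0  (start)
  step 1: q3  (read c: q0→q3)
  step 2: q5  (read a: q3→q5)
  step 3: q2  (read c: q5→q2)
  step 4: q1  (read c: q2→q1)
  step 5: q3  (read b: q1→q3)   ← first repeat (q3 seen earlier)
  step 6: q5  (read a: q3→q5)
  step 7: q4  (read a: q5→q4)
  step 8: q3  (read a: q4→q3)
  step 9: q4  (read c: q3→q4)
  step 10: q3  (read a: q4→q3)
  step 11: q4  (read c: q3→q4)

The earliest repeat is at step j = 5: M is in q3, which it already visited at step i = 1.

q3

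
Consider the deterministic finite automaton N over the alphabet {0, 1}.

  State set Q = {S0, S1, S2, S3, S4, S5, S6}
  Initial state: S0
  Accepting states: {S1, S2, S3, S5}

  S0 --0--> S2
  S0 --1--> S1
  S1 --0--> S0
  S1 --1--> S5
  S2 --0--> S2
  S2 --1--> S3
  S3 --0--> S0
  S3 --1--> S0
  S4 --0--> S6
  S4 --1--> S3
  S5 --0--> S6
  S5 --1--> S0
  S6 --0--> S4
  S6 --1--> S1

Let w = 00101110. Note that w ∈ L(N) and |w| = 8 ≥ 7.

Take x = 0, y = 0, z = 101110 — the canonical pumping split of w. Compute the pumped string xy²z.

000101110

xy^2z = 0·0·0·101110 = 000101110.
Reading y = 0 takes N from S2 back to S2, so after x·y·y the machine is still in S2, and z then leads to the accepting state S2. Hence 000101110 ∈ L(N).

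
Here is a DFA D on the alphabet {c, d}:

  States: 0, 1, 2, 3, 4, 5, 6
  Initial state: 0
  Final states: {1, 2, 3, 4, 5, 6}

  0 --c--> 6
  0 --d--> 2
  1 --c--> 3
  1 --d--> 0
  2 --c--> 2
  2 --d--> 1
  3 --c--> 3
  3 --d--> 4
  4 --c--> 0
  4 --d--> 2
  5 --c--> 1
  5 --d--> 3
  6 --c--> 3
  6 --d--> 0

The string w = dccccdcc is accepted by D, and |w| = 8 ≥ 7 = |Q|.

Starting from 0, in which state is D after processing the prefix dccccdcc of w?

State sequence: 0 -d-> 2 -c-> 2 -c-> 2 -c-> 2 -c-> 2 -d-> 1 -c-> 3 -c-> 3

After reading 8 characters, D is in state 3.

3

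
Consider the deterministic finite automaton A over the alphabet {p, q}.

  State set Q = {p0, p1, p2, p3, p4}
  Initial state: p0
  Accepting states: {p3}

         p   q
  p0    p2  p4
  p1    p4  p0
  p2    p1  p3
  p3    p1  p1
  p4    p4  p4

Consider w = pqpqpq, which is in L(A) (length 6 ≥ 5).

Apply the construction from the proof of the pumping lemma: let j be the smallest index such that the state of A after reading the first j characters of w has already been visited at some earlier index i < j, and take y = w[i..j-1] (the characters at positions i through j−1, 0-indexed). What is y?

pqpq

Run of A on w = p q p q p q:
  step 0: p0  (start)
  step 1: p2  (read p: p0→p2)
  step 2: p3  (read q: p2→p3)
  step 3: p1  (read p: p3→p1)
  step 4: p0  (read q: p1→p0)   ← first repeat (p0 seen earlier)
  step 5: p2  (read p: p0→p2)
  step 6: p3  (read q: p2→p3)

So i = 0, j = 4, giving x = w[0:0] = ε, y = w[0:4] = pqpq, z = w[4:6] = pq.
Check: |xy| = 4 ≤ 5 and |y| = 4 ≥ 1. Reading y takes A from p0 back to p0, so every xyⁱz is accepted.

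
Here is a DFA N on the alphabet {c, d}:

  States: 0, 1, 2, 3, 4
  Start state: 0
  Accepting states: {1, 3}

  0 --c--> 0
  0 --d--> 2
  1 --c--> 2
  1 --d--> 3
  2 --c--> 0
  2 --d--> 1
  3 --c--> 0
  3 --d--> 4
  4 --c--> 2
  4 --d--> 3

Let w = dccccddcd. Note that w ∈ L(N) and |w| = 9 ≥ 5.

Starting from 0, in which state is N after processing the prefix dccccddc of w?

Run of N on the first 8 characters of w = d c c c c d d c:
  step 0: 0  (start)
  step 1: 2  (read d: 0→2)
  step 2: 0  (read c: 2→0)
  step 3: 0  (read c: 0→0)
  step 4: 0  (read c: 0→0)
  step 5: 0  (read c: 0→0)
  step 6: 2  (read d: 0→2)
  step 7: 1  (read d: 2→1)
  step 8: 2  (read c: 1→2)

After reading 8 characters, N is in state 2.

2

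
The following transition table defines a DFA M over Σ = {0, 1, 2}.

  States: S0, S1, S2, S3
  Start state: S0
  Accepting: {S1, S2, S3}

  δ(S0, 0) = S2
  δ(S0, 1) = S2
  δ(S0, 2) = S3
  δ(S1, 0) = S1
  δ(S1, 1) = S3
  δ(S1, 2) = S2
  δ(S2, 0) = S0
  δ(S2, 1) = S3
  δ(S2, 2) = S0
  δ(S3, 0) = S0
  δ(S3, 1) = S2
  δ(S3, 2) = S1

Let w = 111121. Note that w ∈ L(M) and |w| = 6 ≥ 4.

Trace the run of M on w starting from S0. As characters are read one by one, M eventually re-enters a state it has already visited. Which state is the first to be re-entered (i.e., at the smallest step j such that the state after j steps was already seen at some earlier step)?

S2

State sequence: S0 -1-> S2 -1-> S3 -1-> S2 -1-> S3 -2-> S1 -1-> S3
First repeat at step 3: S2 was already visited.

The earliest repeat is at step j = 3: M is in S2, which it already visited at step i = 1.
With |Q| = 4, pigeonhole forces a state repeat no later than step 4; the substring read between the first and second visits to that state can be pumped.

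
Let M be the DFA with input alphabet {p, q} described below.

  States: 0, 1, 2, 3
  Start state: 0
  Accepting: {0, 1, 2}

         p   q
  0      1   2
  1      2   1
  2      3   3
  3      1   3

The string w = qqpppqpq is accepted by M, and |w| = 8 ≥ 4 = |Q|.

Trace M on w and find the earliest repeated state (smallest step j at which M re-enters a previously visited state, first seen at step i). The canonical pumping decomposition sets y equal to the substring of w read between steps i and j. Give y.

qpp

Run of M on w = q q p p p q p q:
  step 0: 0  (start)
  step 1: 2  (read q: 0→2)
  step 2: 3  (read q: 2→3)
  step 3: 1  (read p: 3→1)
  step 4: 2  (read p: 1→2)   ← first repeat (2 seen earlier)
  step 5: 3  (read p: 2→3)
  step 6: 3  (read q: 3→3)
  step 7: 1  (read p: 3→1)
  step 8: 1  (read q: 1→1)

So i = 1, j = 4, giving x = w[0:1] = q, y = w[1:4] = qpp, z = w[4:8] = pqpq.
Check: |xy| = 4 ≤ 4 and |y| = 3 ≥ 1. Reading y takes M from 2 back to 2, so every xyⁱz is accepted.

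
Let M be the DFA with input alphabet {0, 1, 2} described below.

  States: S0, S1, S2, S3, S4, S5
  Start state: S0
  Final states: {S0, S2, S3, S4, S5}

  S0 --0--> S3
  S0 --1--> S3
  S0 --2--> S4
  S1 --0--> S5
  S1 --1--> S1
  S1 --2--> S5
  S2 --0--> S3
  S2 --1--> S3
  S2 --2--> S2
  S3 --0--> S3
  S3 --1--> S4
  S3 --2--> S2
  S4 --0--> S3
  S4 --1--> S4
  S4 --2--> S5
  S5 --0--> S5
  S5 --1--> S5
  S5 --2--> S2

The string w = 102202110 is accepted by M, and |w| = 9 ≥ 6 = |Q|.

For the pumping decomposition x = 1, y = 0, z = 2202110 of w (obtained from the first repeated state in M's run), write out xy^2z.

xy^2z = 1·0·0·2202110 = 1002202110.
Reading y = 0 takes M from S3 back to S3, so after x·y·y the machine is still in S3, and z then leads to the accepting state S3. Hence 1002202110 ∈ L(M).

1002202110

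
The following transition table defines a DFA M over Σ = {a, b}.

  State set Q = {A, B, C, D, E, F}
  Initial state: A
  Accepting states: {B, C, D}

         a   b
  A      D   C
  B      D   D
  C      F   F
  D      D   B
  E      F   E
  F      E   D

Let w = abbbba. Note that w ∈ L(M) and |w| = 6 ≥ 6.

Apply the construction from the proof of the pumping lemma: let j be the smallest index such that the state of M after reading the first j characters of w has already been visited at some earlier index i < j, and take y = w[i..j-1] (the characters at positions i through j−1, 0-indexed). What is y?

State sequence: A -a-> D -b-> B -b-> D -b-> B -b-> D -a-> D
First repeat at step 3: D was already visited.

So i = 1, j = 3, giving x = w[0:1] = a, y = w[1:3] = bb, z = w[3:6] = bba.
Check: |xy| = 3 ≤ 6 and |y| = 2 ≥ 1. Reading y takes M from D back to D, so every xyⁱz is accepted.
Since M has 6 states, any run of length ≥ 6 visits 6+1 states, so by pigeonhole some state repeats within the first 6 steps — that repeat gives the pumpable loop.

bb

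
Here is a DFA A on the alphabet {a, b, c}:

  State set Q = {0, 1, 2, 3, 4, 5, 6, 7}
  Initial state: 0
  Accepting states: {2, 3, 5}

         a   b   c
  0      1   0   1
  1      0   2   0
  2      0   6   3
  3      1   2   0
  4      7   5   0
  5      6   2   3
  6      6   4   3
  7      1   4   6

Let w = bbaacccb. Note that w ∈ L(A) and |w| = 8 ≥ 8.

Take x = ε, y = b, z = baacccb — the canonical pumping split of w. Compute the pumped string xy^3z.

bbbbaacccb

xy^3z = ε·b·b·b·baacccb = bbbbaacccb.
Reading y = b takes A from 0 back to 0, so after x·y·y·y the machine is still in 0, and z then leads to the accepting state 2. Hence bbbbaacccb ∈ L(A).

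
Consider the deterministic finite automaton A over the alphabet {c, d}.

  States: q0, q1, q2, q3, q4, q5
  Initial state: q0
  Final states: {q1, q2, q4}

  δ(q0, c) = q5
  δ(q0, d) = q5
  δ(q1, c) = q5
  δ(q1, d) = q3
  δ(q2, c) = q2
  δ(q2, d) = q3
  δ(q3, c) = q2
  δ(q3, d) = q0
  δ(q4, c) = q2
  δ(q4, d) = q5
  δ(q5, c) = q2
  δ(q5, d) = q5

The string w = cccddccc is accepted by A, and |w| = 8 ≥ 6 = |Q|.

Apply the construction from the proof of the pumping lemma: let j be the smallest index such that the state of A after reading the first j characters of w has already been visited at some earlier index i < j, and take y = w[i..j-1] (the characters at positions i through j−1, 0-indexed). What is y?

c

State sequence: q0 -c-> q5 -c-> q2 -c-> q2 -d-> q3 -d-> q0 -c-> q5 -c-> q2 -c-> q2
First repeat at step 3: q2 was already visited.

So i = 2, j = 3, giving x = w[0:2] = cc, y = w[2:3] = c, z = w[3:8] = ddccc.
Check: |xy| = 3 ≤ 6 and |y| = 1 ≥ 1. Reading y takes A from q2 back to q2, so every xyⁱz is accepted.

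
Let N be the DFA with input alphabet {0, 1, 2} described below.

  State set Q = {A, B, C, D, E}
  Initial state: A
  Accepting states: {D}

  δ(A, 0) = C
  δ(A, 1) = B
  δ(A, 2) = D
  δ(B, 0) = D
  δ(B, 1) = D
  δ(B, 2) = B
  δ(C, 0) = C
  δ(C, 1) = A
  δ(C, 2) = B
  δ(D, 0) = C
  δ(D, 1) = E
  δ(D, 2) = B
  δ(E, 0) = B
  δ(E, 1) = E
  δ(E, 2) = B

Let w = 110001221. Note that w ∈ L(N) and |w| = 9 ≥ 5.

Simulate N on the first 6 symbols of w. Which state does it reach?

Run of N on the first 6 characters of w = 1 1 0 0 0 1:
  step 0: A  (start)
  step 1: B  (read 1: A→B)
  step 2: D  (read 1: B→D)
  step 3: C  (read 0: D→C)
  step 4: C  (read 0: C→C)
  step 5: C  (read 0: C→C)
  step 6: A  (read 1: C→A)

After reading 6 characters, N is in state A.

A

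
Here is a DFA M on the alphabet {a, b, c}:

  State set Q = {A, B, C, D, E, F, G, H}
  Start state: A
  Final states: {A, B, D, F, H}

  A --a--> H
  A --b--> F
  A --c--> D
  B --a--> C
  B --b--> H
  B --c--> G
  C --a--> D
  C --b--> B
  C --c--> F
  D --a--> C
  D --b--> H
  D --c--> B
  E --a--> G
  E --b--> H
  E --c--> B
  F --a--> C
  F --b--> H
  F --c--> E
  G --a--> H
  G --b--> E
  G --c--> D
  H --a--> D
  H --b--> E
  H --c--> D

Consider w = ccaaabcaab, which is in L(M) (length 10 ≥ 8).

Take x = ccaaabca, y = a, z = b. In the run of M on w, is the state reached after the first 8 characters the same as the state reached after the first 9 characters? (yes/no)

Run of M on the first 9 characters of w = c c a a a b c a a:
  step 0: A  (start)
  step 1: D  (read c: A→D)
  step 2: B  (read c: D→B)
  step 3: C  (read a: B→C)
  step 4: D  (read a: C→D)
  step 5: C  (read a: D→C)
  step 6: B  (read b: C→B)
  step 7: G  (read c: B→G)
  step 8: H  (read a: G→H)
  step 9: D  (read a: H→D)

After x (step 8): H. After xy (step 9): D.
They differ (H ≠ D), so y is not a cycle from the state after x; this split is not the one the pumping-lemma construction produces, and pumping y need not keep the string in L(M).

no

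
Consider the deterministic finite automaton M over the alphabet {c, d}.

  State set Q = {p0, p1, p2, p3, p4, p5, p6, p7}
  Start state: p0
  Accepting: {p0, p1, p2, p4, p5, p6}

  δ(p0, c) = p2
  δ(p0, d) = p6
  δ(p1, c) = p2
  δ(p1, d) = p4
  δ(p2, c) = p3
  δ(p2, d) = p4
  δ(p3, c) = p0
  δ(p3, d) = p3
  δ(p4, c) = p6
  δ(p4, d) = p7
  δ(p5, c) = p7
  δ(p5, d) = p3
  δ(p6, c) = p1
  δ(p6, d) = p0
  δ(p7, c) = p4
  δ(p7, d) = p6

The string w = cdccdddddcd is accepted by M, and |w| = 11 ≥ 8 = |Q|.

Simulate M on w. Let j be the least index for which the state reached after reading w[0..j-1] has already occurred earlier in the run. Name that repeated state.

p4

Run of M on w = c d c c d d d d d c d:
  step 0: p0  (start)
  step 1: p2  (read c: p0→p2)
  step 2: p4  (read d: p2→p4)
  step 3: p6  (read c: p4→p6)
  step 4: p1  (read c: p6→p1)
  step 5: p4  (read d: p1→p4)   ← first repeat (p4 seen earlier)
  step 6: p7  (read d: p4→p7)
  step 7: p6  (read d: p7→p6)
  step 8: p0  (read d: p6→p0)
  step 9: p6  (read d: p0→p6)
  step 10: p1  (read c: p6→p1)
  step 11: p4  (read d: p1→p4)

The earliest repeat is at step j = 5: M is in p4, which it already visited at step i = 2.
Since M has 8 states, any run of length ≥ 8 visits 8+1 states, so by pigeonhole some state repeats within the first 8 steps — that repeat gives the pumpable loop.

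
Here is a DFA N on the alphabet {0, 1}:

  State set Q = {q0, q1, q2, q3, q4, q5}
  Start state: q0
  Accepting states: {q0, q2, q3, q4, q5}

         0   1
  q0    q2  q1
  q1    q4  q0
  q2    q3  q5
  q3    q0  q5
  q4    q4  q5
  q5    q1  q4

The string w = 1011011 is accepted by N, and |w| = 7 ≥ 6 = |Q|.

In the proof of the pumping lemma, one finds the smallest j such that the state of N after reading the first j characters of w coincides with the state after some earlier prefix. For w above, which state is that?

Run of N on w = 1 0 1 1 0 1 1:
  step 0: q0  (start)
  step 1: q1  (read 1: q0→q1)
  step 2: q4  (read 0: q1→q4)
  step 3: q5  (read 1: q4→q5)
  step 4: q4  (read 1: q5→q4)   ← first repeat (q4 seen earlier)
  step 5: q4  (read 0: q4→q4)
  step 6: q5  (read 1: q4→q5)
  step 7: q4  (read 1: q5→q4)

The earliest repeat is at step j = 4: N is in q4, which it already visited at step i = 2.
Since N has 6 states, any run of length ≥ 6 visits 6+1 states, so by pigeonhole some state repeats within the first 6 steps — that repeat gives the pumpable loop.

q4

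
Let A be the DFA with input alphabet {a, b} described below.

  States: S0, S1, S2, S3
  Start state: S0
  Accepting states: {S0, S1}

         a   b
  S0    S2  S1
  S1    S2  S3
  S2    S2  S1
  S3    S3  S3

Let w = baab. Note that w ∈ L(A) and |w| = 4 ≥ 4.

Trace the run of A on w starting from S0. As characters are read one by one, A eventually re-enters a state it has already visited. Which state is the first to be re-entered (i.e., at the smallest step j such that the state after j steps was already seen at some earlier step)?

S2

Run of A on w = b a a b:
  step 0: S0  (start)
  step 1: S1  (read b: S0→S1)
  step 2: S2  (read a: S1→S2)
  step 3: S2  (read a: S2→S2)   ← first repeat (S2 seen earlier)
  step 4: S1  (read b: S2→S1)

The earliest repeat is at step j = 3: A is in S2, which it already visited at step i = 2.
The DFA has 4 states, so the proof of the pumping lemma guarantees a repeated state among the first 4+1 visited; the segment between the two visits is the pumpable y.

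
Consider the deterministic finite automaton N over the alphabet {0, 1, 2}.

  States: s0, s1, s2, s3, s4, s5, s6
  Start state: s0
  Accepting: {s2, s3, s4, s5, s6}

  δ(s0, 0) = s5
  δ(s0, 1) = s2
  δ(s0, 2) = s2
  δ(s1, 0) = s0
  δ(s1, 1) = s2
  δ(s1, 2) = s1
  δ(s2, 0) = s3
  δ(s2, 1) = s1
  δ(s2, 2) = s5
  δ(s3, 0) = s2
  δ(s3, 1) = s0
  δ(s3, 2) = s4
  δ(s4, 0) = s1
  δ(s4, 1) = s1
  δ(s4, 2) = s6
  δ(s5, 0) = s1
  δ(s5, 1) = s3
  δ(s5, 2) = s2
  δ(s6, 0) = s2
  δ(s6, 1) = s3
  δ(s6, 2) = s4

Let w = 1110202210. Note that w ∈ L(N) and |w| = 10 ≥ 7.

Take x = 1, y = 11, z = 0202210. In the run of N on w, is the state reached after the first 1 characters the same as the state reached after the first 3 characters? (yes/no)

yes

Run of N on the first 3 characters of w = 1 1 1:
  step 0: s0  (start)
  step 1: s2  (read 1: s0→s2)
  step 2: s1  (read 1: s2→s1)
  step 3: s2  (read 1: s1→s2)

After x (step 1): s2. After xy (step 3): s2.
They match, so y = 11 drives N around a cycle from s2 back to itself; pumping y any number of times keeps N in s2 before reading z, and xyⁱz ∈ L(N) for every i ≥ 0.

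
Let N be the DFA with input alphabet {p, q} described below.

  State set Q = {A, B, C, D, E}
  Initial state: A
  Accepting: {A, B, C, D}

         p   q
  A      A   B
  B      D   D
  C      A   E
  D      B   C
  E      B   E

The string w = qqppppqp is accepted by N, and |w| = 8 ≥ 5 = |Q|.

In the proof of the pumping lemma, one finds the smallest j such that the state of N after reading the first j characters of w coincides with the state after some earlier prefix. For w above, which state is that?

B

State sequence: A -q-> B -q-> D -p-> B -p-> D -p-> B -p-> D -q-> C -p-> A
First repeat at step 3: B was already visited.

The earliest repeat is at step j = 3: N is in B, which it already visited at step i = 1.
Since N has 5 states, any run of length ≥ 5 visits 5+1 states, so by pigeonhole some state repeats within the first 5 steps — that repeat gives the pumpable loop.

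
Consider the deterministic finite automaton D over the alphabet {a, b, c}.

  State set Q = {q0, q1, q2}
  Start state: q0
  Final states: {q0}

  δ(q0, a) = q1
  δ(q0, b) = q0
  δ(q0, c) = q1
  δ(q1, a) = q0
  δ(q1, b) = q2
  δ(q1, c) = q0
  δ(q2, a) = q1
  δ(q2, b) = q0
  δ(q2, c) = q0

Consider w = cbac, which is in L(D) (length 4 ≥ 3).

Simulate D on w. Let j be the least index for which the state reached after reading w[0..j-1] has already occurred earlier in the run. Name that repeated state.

q1

State sequence: q0 -c-> q1 -b-> q2 -a-> q1 -c-> q0
First repeat at step 3: q1 was already visited.

The earliest repeat is at step j = 3: D is in q1, which it already visited at step i = 1.
Pumping length from the standard proof: p = 3 (the number of states). The repeated state found above gives |xy| = j ≤ 3 and |y| = j − i ≥ 1.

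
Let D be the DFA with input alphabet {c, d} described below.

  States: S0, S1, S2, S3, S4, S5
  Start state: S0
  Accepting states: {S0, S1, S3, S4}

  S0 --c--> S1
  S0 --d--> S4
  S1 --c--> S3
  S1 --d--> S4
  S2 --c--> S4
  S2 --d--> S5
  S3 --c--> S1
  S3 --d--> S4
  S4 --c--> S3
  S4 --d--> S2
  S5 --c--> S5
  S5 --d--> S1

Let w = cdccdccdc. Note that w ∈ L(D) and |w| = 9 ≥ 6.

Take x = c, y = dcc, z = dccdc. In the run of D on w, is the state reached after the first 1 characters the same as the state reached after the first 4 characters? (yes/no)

Run of D on the first 4 characters of w = c d c c:
  step 0: S0  (start)
  step 1: S1  (read c: S0→S1)
  step 2: S4  (read d: S1→S4)
  step 3: S3  (read c: S4→S3)
  step 4: S1  (read c: S3→S1)

After x (step 1): S1. After xy (step 4): S1.
They match, so y = dcc drives D around a cycle from S1 back to itself; pumping y any number of times keeps D in S1 before reading z, and xyⁱz ∈ L(D) for every i ≥ 0.

yes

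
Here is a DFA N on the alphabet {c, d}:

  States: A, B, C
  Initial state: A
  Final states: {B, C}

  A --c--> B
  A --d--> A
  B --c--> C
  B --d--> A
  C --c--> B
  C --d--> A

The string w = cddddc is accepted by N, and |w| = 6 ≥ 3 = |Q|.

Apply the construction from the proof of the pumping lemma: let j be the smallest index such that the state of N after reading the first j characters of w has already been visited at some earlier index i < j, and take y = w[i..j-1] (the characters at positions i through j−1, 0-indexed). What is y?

cd

Run of N on w = c d d d d c:
  step 0: A  (start)
  step 1: B  (read c: A→B)
  step 2: A  (read d: B→A)   ← first repeat (A seen earlier)
  step 3: A  (read d: A→A)
  step 4: A  (read d: A→A)
  step 5: A  (read d: A→A)
  step 6: B  (read c: A→B)

So i = 0, j = 2, giving x = w[0:0] = ε, y = w[0:2] = cd, z = w[2:6] = dddc.
Check: |xy| = 2 ≤ 3 and |y| = 2 ≥ 1. Reading y takes N from A back to A, so every xyⁱz is accepted.
With |Q| = 3, pigeonhole forces a state repeat no later than step 3; the substring read between the first and second visits to that state can be pumped.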